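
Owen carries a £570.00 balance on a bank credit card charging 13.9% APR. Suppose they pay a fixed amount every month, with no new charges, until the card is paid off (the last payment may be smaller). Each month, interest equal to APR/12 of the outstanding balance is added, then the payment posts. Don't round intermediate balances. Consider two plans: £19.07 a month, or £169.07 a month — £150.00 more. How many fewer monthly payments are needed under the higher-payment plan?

Monthly rate r = 13.9%/12 = 1.15833% = 0.0115833.
At £19.07/mo: n = ⌈−ln(1 − rB₀/P)/ln(1+r)⌉ = 37 payments (last £17.21); total interest = total paid − £570.00 = £133.73.
At £169.07/mo: 4 payments (last £77.82); total interest £15.03.
Payments saved = 37 − 4 = 33.

33 fewer payments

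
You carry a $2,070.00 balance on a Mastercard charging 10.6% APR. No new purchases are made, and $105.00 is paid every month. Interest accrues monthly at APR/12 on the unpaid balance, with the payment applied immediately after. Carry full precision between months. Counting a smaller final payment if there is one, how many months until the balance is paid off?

22 months

Monthly rate r = 10.6%/12 = 0.883333% = 0.00883333.
Recurrence: B ← B·(1+r) − $105.00.
Month 1: interest $18.29; balance after payment $1,983.28.
Month 2: interest $17.52; balance after payment $1,895.80.
Closed form: n = −ln(1 − rB₀/P)/ln(1+r) = −ln(0.82586)/ln(1.00883) ≈ 21.756, so the balance reaches zero during payment 22.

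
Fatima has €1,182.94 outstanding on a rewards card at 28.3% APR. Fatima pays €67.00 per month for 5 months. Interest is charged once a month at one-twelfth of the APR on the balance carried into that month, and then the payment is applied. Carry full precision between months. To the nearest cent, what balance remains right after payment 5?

€977.99

Monthly rate r = 28.3%/12 = 2.35833% = 0.0235833.
Each month: B ← B·(1+r) − €67.00.
Month 1: interest €27.90; balance after payment €1,143.84.
Month 2: interest €26.98; balance after payment €1,103.81.
Month 3: interest €26.03; balance after payment €1,062.84.
Month 4: interest €25.07; balance after payment €1,020.91.
Month 5: interest €24.08; balance after payment €977.99.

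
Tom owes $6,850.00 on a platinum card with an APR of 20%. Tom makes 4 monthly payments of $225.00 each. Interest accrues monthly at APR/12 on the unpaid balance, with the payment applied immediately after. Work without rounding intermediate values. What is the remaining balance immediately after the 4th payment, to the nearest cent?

Monthly rate r = 20%/12 = 1.66667% = 0.0166667.
Each month: B ← B·(1+r) − $225.00.
Month 1: interest $114.17; balance after payment $6,739.17.
Month 2: interest $112.32; balance after payment $6,626.49.
Month 3: interest $110.44; balance after payment $6,511.93.
Month 4: interest $108.53; balance after payment $6,395.46.

$6,395.46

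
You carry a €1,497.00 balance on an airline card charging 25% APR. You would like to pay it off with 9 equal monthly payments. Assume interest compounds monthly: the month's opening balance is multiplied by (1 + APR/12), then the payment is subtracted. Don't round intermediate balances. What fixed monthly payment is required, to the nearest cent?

€184.14

Monthly rate r = 25%/12 = 2.08333% = 0.0208333.
Level-payment amortization: P = B₀·r / (1 − (1+r)^(−n)) = 1497.00·0.0208333 / (1 − 1.02083^(−9)).
Denominator 1 − (1+r)^(−9) = 0.169372288.
P = 31.1875 / 0.169372288 ≈ 184.14.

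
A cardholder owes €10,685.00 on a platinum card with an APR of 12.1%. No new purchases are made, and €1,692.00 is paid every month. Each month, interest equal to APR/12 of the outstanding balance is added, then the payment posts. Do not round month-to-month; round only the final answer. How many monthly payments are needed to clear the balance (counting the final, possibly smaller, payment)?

7 payments

Monthly rate r = 12.1%/12 = 1.00833% = 0.0100833.
Recurrence: B ← B·(1+r) − €1,692.00.
Month 1: interest €107.74; balance after payment €9,100.74.
Month 2: interest €91.77; balance after payment €7,500.51.
Closed form: n = −ln(1 − rB₀/P)/ln(1+r) = −ln(0.93632)/ln(1.01008) ≈ 6.558, so the balance reaches zero during payment 7.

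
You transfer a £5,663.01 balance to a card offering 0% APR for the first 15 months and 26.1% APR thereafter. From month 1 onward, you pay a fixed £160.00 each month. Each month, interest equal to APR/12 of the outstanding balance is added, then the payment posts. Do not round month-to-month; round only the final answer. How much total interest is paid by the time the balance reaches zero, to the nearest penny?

£1,096.35

Promo months 1–15 at r₀ = 0%/12 = 0; months 16+ at r₁ = 26.1%/12 = 0.02175.
After month 15 (no interest yet): B = £5,663.01 − 15·£160.00 = £3,263.01.
Then at r₁ with £160.00/mo: n₂ = −ln(1 − r₁·B/P)/ln(1+r₁) ≈ 27.24 → 28 more payments.
Total paid = 42·£160.00 + £39.36 = £6,759.36; interest = £6,759.36 − £5,663.01 = £1,096.35.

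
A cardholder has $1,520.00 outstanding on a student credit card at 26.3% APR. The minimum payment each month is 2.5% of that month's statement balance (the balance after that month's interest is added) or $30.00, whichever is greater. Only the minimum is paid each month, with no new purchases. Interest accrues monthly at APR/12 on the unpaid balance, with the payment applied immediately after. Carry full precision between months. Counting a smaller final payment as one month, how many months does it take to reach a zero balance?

161 months

Monthly rate r = 26.3%/12 = 2.19167% = 0.0219167.
While 2.5% of the post-interest balance exceeds $30.00, each month B ← (B·(1+r))·(1 − 0.025), i.e. B shrinks by the factor (1+r)·0.975 = 0.99637.
This holds for months 1–71. Entering month 72 the balance is $1,174.01; 2.5% of the post-interest balance is now below $30.00, so the flat $30.00 minimum applies from here.
From month 72 a fixed $30.00 at rate r clears $1,174.01 in 90 more payments. Total: 71 + 90 = 161 months.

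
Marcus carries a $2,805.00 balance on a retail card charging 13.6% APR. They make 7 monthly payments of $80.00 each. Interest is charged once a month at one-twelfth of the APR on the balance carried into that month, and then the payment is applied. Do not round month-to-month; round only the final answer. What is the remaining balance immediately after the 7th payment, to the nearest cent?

$2,455.84

Monthly rate r = 13.6%/12 = 1.13333% = 0.0113333.
Each month: B ← B·(1+r) − $80.00.
Month 1: interest $31.79; balance after payment $2,756.79.
Month 2: interest $31.24; balance after payment $2,708.03.
Month 3: interest $30.69; balance after payment $2,658.72.
Month 4: interest $30.13; balance after payment $2,608.86.
Month 5: interest $29.57; balance after payment $2,558.42.
Month 6: interest $29.00; balance after payment $2,507.42.
Month 7: interest $28.42; balance after payment $2,455.84.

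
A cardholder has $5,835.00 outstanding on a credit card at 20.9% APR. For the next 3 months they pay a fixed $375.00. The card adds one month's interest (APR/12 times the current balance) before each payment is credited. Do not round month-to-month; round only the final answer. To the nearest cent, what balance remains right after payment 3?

Monthly rate r = 20.9%/12 = 1.74167% = 0.0174167.
Each month: B ← B·(1+r) − $375.00.
Month 1: interest $101.63; balance after payment $5,561.63.
Month 2: interest $96.86; balance after payment $5,283.49.
Month 3: interest $92.02; balance after payment $5,000.51.

$5,000.51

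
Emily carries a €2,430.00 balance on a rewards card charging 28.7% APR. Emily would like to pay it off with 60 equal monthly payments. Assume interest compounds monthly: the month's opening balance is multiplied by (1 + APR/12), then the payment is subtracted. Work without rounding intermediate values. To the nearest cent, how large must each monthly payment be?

€76.69

Monthly rate r = 28.7%/12 = 2.39167% = 0.0239167.
Level-payment amortization: P = B₀·r / (1 − (1+r)^(−n)) = 2430.00·0.0239167 / (1 − 1.02392^(−60)).
Denominator 1 − (1+r)^(−60) = 0.757828369.
P = 58.1175 / 0.757828369 ≈ 76.69.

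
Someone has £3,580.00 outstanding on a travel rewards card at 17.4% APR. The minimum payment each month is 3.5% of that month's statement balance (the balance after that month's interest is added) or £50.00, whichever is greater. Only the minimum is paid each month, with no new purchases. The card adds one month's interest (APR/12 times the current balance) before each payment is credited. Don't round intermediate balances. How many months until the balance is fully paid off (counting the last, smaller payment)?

Monthly rate r = 17.4%/12 = 1.45% = 0.0145.
While 3.5% of the post-interest balance exceeds £50.00, each month B ← (B·(1+r))·(1 − 0.035), i.e. B shrinks by the factor (1+r)·0.965 = 0.97899.
This holds for months 1–44. Entering month 45 the balance is £1,406.61; 3.5% of the post-interest balance is now below £50.00, so the flat £50.00 minimum applies from here.
From month 45 a fixed £50.00 at rate r clears £1,406.61 in 37 more payments. Total: 44 + 37 = 81 months.

81 months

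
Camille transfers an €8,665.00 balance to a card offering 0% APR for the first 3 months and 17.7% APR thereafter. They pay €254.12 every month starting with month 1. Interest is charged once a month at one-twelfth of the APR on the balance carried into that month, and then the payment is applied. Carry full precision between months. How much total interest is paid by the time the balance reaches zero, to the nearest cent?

Promo months 1–3 at r₀ = 0%/12 = 0; months 4+ at r₁ = 17.7%/12 = 0.01475.
After month 3 (no interest yet): B = €8,665.00 − 3·€254.12 = €7,902.64.
Then at r₁ with €254.12/mo: n₂ = −ln(1 − r₁·B/P)/ln(1+r₁) ≈ 41.92 → 42 more payments.
Total paid = 44·€254.12 + €233.42 = €11,414.70; interest = €11,414.70 − €8,665.00 = €2,749.70.

€2,749.70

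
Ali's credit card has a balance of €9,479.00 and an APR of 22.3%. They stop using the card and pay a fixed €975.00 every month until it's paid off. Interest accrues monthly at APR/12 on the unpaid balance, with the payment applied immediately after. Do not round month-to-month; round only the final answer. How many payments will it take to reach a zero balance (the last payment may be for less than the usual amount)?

11 months

Monthly rate r = 22.3%/12 = 1.85833% = 0.0185833.
Recurrence: B ← B·(1+r) − €975.00.
Month 1: interest €176.15; balance after payment €8,680.15.
Month 2: interest €161.31; balance after payment €7,866.46.
Closed form: n = −ln(1 − rB₀/P)/ln(1+r) = −ln(0.81933)/ln(1.01858) ≈ 10.822, so the balance reaches zero during payment 11.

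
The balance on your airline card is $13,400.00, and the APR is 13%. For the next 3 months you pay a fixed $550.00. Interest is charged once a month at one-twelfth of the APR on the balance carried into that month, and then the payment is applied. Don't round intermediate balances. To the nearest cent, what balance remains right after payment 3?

Monthly rate r = 13%/12 = 1.08333% = 0.0108333.
Each month: B ← B·(1+r) − $550.00.
Month 1: interest $145.17; balance after payment $12,995.17.
Month 2: interest $140.78; balance after payment $12,585.95.
Month 3: interest $136.35; balance after payment $12,172.30.

$12,172.30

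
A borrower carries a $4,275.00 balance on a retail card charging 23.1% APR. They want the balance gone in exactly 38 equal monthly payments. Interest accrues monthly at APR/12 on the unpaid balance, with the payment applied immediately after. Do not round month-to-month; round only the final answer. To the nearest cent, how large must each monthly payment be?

Monthly rate r = 23.1%/12 = 1.925% = 0.01925.
Level-payment amortization: P = B₀·r / (1 − (1+r)^(−n)) = 4275.00·0.01925 / (1 − 1.01925^(−38)).
Denominator 1 − (1+r)^(−38) = 0.515456653.
P = 82.2938 / 0.515456653 ≈ 159.65.

$159.65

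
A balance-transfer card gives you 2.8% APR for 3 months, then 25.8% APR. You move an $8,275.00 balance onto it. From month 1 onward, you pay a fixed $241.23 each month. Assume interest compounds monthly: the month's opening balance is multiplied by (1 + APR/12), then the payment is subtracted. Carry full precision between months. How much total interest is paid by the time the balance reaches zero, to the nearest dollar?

Promo months 1–3 at r₀ = 2.8%/12 = 0.00233333; months 4+ at r₁ = 25.8%/12 = 0.0215.
After month 3: iterate B ← B·(1+r₀) − $241.23 for 3 months → $7,607.68.
Then at r₁ with $241.23/mo: n₂ = −ln(1 − r₁·B/P)/ln(1+r₁) ≈ 53.28 → 54 more payments.
Total paid = 56·$241.23 + $67.70 = $13,576.58; interest = $13,576.58 − $8,275.00 = $5,301.58.

$5,302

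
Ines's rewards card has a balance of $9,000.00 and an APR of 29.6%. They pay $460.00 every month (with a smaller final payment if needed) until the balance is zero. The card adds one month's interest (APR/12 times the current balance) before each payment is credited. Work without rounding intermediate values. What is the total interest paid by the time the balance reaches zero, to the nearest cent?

$3,439.81

Monthly rate r = 29.6%/12 = 2.46667% = 0.0246667.
Payoff takes n = ⌈−ln(1 − rB₀/P)/ln(1+r)⌉ = ⌈27.043⌉ = 28 payments; the last is $19.81.
Total paid = 27·$460.00 + $19.81 = $12,439.81.
Total interest = total paid − principal = $12,439.81 − $9,000.00 = $3,439.81.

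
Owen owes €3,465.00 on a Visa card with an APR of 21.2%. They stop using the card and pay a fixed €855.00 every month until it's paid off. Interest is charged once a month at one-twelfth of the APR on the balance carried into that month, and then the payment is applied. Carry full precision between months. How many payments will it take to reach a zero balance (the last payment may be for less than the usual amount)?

Monthly rate r = 21.2%/12 = 1.76667% = 0.0176667.
Recurrence: B ← B·(1+r) − €855.00.
Month 1: interest €61.22; balance after payment €2,671.22.
Month 2: interest €47.19; balance after payment €1,863.41.
Month 3: interest €32.92; balance after payment €1,041.33.
Month 4: interest €18.40; balance after payment €204.72.
Month 5: interest €3.62; balance after payment €0.00.

5 months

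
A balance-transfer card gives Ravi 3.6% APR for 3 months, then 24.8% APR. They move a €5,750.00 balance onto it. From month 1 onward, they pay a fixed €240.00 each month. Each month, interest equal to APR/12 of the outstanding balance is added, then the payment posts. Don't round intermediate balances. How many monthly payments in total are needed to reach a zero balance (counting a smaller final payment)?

32 payments

Promo months 1–3 at r₀ = 3.6%/12 = 0.003; months 4+ at r₁ = 24.8%/12 = 0.0206667.
After month 3: iterate B ← B·(1+r₀) − €240.00 for 3 months → €5,079.74.
Then at r₁ with €240.00/mo: n₂ = −ln(1 − r₁·B/P)/ln(1+r₁) ≈ 28.12 → 29 more payments.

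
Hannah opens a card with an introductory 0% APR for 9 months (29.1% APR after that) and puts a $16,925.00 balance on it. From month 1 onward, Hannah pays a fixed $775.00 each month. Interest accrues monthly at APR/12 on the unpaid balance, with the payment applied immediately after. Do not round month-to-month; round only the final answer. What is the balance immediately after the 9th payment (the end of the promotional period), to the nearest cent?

Promo months 1–9 at r₀ = 0%/12 = 0; months 10+ at r₁ = 29.1%/12 = 0.02425.
After month 9 (no interest yet): B = $16,925.00 − 9·$775.00 = $9,950.00.

$9,950.00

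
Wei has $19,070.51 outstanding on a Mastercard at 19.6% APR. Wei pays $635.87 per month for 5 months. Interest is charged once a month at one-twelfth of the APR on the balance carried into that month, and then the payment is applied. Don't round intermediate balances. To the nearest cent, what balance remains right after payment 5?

$17,394.73

Monthly rate r = 19.6%/12 = 1.63333% = 0.0163333.
Each month: B ← B·(1+r) − $635.87.
Month 1: interest $311.48; balance after payment $18,746.12.
Month 2: interest $306.19; balance after payment $18,416.44.
Month 3: interest $300.80; balance after payment $18,081.37.
Month 4: interest $295.33; balance after payment $17,740.83.
Month 5: interest $289.77; balance after payment $17,394.73.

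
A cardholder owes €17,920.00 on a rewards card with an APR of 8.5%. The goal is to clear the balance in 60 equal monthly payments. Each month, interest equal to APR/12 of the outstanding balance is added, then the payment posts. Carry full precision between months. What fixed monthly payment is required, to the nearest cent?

€367.66

Monthly rate r = 8.5%/12 = 0.708333% = 0.00708333.
Level-payment amortization: P = B₀·r / (1 − (1+r)^(−n)) = 17920.00·0.00708333 / (1 − 1.00708^(−60)).
Denominator 1 − (1+r)^(−60) = 0.345250044.
P = 126.933 / 0.345250044 ≈ 367.66.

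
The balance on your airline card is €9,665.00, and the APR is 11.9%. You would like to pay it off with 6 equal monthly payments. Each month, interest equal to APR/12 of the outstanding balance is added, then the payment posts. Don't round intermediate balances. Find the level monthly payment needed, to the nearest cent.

Monthly rate r = 11.9%/12 = 0.991667% = 0.00991667.
Level-payment amortization: P = B₀·r / (1 − (1+r)^(−n)) = 9665.00·0.00991667 / (1 − 1.00992^(−6)).
Denominator 1 − (1+r)^(−6) = 0.057488271.
P = 95.8446 / 0.057488271 ≈ 1667.20.

€1,667.20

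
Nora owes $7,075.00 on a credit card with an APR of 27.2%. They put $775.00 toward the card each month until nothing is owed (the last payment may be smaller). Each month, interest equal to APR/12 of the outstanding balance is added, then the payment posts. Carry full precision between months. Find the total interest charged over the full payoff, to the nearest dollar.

Monthly rate r = 27.2%/12 = 2.26667% = 0.0226667.
Payoff takes n = ⌈−ln(1 − rB₀/P)/ln(1+r)⌉ = ⌈10.344⌉ = 11 payments; the last is $268.25.
Total paid = 10·$775.00 + $268.25 = $8,018.25.
Total interest = total paid − principal = $8,018.25 − $7,075.00 = $943.25.

$943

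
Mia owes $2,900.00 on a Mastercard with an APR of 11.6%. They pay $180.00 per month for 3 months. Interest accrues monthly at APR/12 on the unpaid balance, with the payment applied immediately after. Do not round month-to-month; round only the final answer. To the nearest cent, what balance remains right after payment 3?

$2,439.68

Monthly rate r = 11.6%/12 = 0.966667% = 0.00966667.
Each month: B ← B·(1+r) − $180.00.
Month 1: interest $28.03; balance after payment $2,748.03.
Month 2: interest $26.56; balance after payment $2,594.60.
Month 3: interest $25.08; balance after payment $2,439.68.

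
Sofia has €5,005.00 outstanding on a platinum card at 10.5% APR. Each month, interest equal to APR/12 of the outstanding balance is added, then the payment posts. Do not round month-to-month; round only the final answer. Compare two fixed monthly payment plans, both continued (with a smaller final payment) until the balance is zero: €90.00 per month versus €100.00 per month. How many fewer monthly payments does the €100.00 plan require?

10 fewer payments

Monthly rate r = 10.5%/12 = 0.875% = 0.00875.
At €90.00/mo: n = ⌈−ln(1 − rB₀/P)/ln(1+r)⌉ = 77 payments (last €47.49); total interest = total paid − €5,005.00 = €1,882.49.
At €100.00/mo: 67 payments (last €13.30); total interest €1,608.30.
Payments saved = 77 − 67 = 10.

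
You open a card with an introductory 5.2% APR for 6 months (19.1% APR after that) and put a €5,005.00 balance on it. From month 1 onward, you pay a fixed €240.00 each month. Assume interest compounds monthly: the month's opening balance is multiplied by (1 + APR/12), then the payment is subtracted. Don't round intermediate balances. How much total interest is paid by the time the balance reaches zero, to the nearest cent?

€688.79

Promo months 1–6 at r₀ = 5.2%/12 = 0.00433333; months 7+ at r₁ = 19.1%/12 = 0.0159167.
After month 6: iterate B ← B·(1+r₀) − €240.00 for 6 months → €3,680.86.
Then at r₁ with €240.00/mo: n₂ = −ln(1 − r₁·B/P)/ln(1+r₁) ≈ 17.72 → 18 more payments.
Total paid = 23·€240.00 + €173.79 = €5,693.79; interest = €5,693.79 − €5,005.00 = €688.79.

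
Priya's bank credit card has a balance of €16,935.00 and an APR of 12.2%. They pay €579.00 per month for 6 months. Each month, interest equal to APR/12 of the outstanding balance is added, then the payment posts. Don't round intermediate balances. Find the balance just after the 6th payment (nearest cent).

€14,431.15

Monthly rate r = 12.2%/12 = 1.01667% = 0.0101667.
Each month: B ← B·(1+r) − €579.00.
Month 1: interest €172.17; balance after payment €16,528.17.
Month 2: interest €168.04; balance after payment €16,117.21.
Month 3: interest €163.86; balance after payment €15,702.07.
Month 4: interest €159.64; balance after payment €15,282.70.
Month 5: interest €155.37; balance after payment €14,859.08.
Month 6: interest €151.07; balance after payment €14,431.15.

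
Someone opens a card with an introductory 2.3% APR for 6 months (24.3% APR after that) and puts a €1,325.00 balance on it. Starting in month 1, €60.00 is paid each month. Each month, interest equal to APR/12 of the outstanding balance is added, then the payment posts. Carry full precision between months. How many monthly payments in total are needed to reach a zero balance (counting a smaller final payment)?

26 payments

Promo months 1–6 at r₀ = 2.3%/12 = 0.00191667; months 7+ at r₁ = 24.3%/12 = 0.02025.
After month 6: iterate B ← B·(1+r₀) − €60.00 for 6 months → €978.58.
Then at r₁ with €60.00/mo: n₂ = −ln(1 − r₁·B/P)/ln(1+r₁) ≈ 20.00 → 20 more payments.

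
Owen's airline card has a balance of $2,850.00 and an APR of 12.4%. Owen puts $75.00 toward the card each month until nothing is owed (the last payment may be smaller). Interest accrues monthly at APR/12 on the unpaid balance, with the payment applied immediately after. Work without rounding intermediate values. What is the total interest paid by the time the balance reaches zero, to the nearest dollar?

$788

Monthly rate r = 12.4%/12 = 1.03333% = 0.0103333.
Payoff takes n = ⌈−ln(1 − rB₀/P)/ln(1+r)⌉ = ⌈48.508⌉ = 49 payments; the last is $38.20.
Total paid = 48·$75.00 + $38.20 = $3,638.20.
Total interest = total paid − principal = $3,638.20 − $2,850.00 = $788.20.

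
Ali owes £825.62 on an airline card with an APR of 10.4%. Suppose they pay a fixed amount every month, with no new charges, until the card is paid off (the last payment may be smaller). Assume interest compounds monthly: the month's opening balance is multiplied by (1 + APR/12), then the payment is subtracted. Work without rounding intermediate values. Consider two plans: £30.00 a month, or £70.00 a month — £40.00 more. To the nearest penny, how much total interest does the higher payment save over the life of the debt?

£72.54

Monthly rate r = 10.4%/12 = 0.866667% = 0.00866667.
At £30.00/mo: n = ⌈−ln(1 − rB₀/P)/ln(1+r)⌉ = 32 payments (last £17.32); total interest = total paid − £825.62 = £121.70.
At £70.00/mo: 13 payments (last £34.78); total interest £49.16.
Interest saved = £121.70 − £49.16 = £72.54.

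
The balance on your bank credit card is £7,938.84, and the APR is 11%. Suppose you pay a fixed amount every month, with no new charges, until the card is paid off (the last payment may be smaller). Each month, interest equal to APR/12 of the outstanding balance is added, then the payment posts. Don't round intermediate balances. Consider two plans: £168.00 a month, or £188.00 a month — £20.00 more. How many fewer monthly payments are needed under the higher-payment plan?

Monthly rate r = 11%/12 = 0.916667% = 0.00916667.
At £168.00/mo: n = ⌈−ln(1 − rB₀/P)/ln(1+r)⌉ = 63 payments (last £36.09); total interest = total paid − £7,938.84 = £2,513.25.
At £188.00/mo: 54 payments (last £122.07); total interest £2,147.23.
Payments saved = 63 − 54 = 9.

9 fewer payments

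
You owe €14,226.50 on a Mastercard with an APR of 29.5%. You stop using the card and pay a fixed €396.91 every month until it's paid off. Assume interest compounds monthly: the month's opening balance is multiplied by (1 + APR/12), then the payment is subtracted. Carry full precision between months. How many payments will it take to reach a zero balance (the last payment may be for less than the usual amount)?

88 months

Monthly rate r = 29.5%/12 = 2.45833% = 0.0245833.
Recurrence: B ← B·(1+r) − €396.91.
Month 1: interest €349.73; balance after payment €14,179.32.
Month 2: interest €348.58; balance after payment €14,130.99.
Closed form: n = −ln(1 − rB₀/P)/ln(1+r) = −ln(0.11886)/ln(1.02458) ≈ 87.698, so the balance reaches zero during payment 88.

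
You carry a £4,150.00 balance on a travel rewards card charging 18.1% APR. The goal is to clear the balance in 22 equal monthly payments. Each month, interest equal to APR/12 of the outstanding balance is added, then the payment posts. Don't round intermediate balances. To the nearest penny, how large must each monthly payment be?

£223.07

Monthly rate r = 18.1%/12 = 1.50833% = 0.0150833.
Level-payment amortization: P = B₀·r / (1 − (1+r)^(−n)) = 4150.00·0.0150833 / (1 − 1.01508^(−22)).
Denominator 1 − (1+r)^(−22) = 0.280612872.
P = 62.5958 / 0.280612872 ≈ 223.07.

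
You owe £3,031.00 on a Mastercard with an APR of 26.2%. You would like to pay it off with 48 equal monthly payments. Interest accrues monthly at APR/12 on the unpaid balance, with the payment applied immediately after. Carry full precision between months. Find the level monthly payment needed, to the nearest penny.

Monthly rate r = 26.2%/12 = 2.18333% = 0.0218333.
Level-payment amortization: P = B₀·r / (1 − (1+r)^(−n)) = 3031.00·0.0218333 / (1 − 1.02183^(−48)).
Denominator 1 − (1+r)^(−48) = 0.64538521.
P = 66.1768 / 0.64538521 ≈ 102.54.

£102.54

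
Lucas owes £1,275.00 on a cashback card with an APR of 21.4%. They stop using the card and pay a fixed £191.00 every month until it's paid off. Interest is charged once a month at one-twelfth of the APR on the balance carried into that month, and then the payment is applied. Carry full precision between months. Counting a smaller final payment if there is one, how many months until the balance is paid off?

Monthly rate r = 21.4%/12 = 1.78333% = 0.0178333.
Recurrence: B ← B·(1+r) − £191.00.
Month 1: interest £22.74; balance after payment £1,106.74.
Month 2: interest £19.74; balance after payment £935.47.
Closed form: n = −ln(1 − rB₀/P)/ln(1+r) = −ln(0.88096)/ln(1.01783) ≈ 7.171, so the balance reaches zero during payment 8.

8 months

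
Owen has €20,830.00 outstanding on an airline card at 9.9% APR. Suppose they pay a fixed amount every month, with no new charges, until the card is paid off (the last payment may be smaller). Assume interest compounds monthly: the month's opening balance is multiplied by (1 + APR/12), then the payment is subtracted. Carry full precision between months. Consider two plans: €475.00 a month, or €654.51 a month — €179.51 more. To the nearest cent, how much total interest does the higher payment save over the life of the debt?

€1,700.43

Monthly rate r = 9.9%/12 = 0.825% = 0.00825.
At €475.00/mo: n = ⌈−ln(1 − rB₀/P)/ln(1+r)⌉ = 55 payments (last €313.00); total interest = total paid − €20,830.00 = €5,133.00.
At €654.51/mo: 38 payments (last €45.70); total interest €3,432.57.
Interest saved = €5,133.00 − €3,432.57 = €1,700.43.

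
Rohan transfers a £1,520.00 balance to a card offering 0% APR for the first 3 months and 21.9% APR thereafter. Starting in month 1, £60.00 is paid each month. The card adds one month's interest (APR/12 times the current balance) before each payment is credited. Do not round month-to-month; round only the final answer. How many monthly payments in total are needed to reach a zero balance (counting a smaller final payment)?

32 months

Promo months 1–3 at r₀ = 0%/12 = 0; months 4+ at r₁ = 21.9%/12 = 0.01825.
After month 3 (no interest yet): B = £1,520.00 − 3·£60.00 = £1,340.00.
Then at r₁ with £60.00/mo: n₂ = −ln(1 − r₁·B/P)/ln(1+r₁) ≈ 28.95 → 29 more payments.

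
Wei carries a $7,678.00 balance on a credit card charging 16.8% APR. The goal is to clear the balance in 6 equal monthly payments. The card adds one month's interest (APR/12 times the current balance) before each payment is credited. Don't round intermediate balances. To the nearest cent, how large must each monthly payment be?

Monthly rate r = 16.8%/12 = 1.4% = 0.014.
Level-payment amortization: P = B₀·r / (1 − (1+r)^(−n)) = 7678.00·0.014 / (1 − 1.014^(−6)).
Denominator 1 − (1+r)^(−6) = 0.0800329557.
P = 107.492 / 0.0800329557 ≈ 1343.10.

$1,343.10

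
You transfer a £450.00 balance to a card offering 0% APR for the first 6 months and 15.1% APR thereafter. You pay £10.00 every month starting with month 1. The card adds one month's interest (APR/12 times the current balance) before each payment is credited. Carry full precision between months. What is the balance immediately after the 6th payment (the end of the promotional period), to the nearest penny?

Promo months 1–6 at r₀ = 0%/12 = 0; months 7+ at r₁ = 15.1%/12 = 0.0125833.
After month 6 (no interest yet): B = £450.00 − 6·£10.00 = £390.00.

£390.00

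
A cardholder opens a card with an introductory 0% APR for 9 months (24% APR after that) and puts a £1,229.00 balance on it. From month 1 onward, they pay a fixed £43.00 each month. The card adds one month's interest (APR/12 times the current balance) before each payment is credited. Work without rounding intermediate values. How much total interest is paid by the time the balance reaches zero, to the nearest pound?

£237

Promo months 1–9 at r₀ = 0%/12 = 0; months 10+ at r₁ = 24%/12 = 0.02.
After month 9 (no interest yet): B = £1,229.00 − 9·£43.00 = £842.00.
Then at r₁ with £43.00/mo: n₂ = −ln(1 − r₁·B/P)/ln(1+r₁) ≈ 25.10 → 26 more payments.
Total paid = 34·£43.00 + £4.17 = £1,466.17; interest = £1,466.17 − £1,229.00 = £237.17.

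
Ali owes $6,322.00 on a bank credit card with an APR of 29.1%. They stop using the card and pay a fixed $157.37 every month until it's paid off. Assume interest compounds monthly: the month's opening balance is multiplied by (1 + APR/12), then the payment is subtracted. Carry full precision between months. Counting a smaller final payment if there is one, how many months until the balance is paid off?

Monthly rate r = 29.1%/12 = 2.425% = 0.02425.
Recurrence: B ← B·(1+r) − $157.37.
Month 1: interest $153.31; balance after payment $6,317.94.
Month 2: interest $153.21; balance after payment $6,313.78.
Closed form: n = −ln(1 − rB₀/P)/ln(1+r) = −ln(0.025809)/ln(1.02425) ≈ 152.627, so the balance reaches zero during payment 153.

153 months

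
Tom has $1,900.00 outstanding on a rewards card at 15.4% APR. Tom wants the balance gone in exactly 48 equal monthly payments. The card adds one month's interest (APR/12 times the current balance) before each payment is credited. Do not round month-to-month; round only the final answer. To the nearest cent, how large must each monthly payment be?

Monthly rate r = 15.4%/12 = 1.28333% = 0.0128333.
Level-payment amortization: P = B₀·r / (1 − (1+r)^(−n)) = 1900.00·0.0128333 / (1 − 1.01283^(−48)).
Denominator 1 − (1+r)^(−48) = 0.457778575.
P = 24.3833 / 0.457778575 ≈ 53.26.

$53.26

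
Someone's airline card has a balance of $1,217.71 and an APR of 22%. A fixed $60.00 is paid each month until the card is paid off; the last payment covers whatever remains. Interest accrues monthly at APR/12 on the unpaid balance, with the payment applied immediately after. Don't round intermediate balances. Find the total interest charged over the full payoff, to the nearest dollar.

$319

Monthly rate r = 22%/12 = 1.83333% = 0.0183333.
Payoff takes n = ⌈−ln(1 − rB₀/P)/ln(1+r)⌉ = ⌈25.614⌉ = 26 payments; the last is $36.98.
Total paid = 25·$60.00 + $36.98 = $1,536.98.
Total interest = total paid − principal = $1,536.98 − $1,217.71 = $319.27.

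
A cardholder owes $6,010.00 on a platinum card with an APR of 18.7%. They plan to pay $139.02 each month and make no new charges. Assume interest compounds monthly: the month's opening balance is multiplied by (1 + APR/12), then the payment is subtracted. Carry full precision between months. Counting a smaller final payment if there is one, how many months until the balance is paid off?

Monthly rate r = 18.7%/12 = 1.55833% = 0.0155833.
Recurrence: B ← B·(1+r) − $139.02.
Month 1: interest $93.66; balance after payment $5,964.64.
Month 2: interest $92.95; balance after payment $5,918.56.
Closed form: n = −ln(1 − rB₀/P)/ln(1+r) = −ln(0.32631)/ln(1.01558) ≈ 72.423, so the balance reaches zero during payment 73.

73 payments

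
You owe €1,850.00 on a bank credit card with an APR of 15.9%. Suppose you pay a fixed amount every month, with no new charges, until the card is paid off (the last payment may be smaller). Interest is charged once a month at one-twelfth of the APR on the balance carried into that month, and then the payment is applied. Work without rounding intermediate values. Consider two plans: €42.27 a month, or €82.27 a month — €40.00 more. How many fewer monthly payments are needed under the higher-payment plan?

Monthly rate r = 15.9%/12 = 1.325% = 0.01325.
At €42.27/mo: n = ⌈−ln(1 − rB₀/P)/ln(1+r)⌉ = 66 payments (last €37.52); total interest = total paid − €1,850.00 = €935.07.
At €82.27/mo: 27 payments (last €72.03); total interest €361.05.
Payments saved = 66 − 27 = 39.

39 fewer payments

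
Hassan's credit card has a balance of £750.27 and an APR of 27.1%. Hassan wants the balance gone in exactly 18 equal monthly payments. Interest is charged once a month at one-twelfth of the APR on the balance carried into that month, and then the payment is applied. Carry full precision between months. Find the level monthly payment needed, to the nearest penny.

£51.19

Monthly rate r = 27.1%/12 = 2.25833% = 0.0225833.
Level-payment amortization: P = B₀·r / (1 − (1+r)^(−n)) = 750.27·0.0225833 / (1 − 1.02258^(−18)).
Denominator 1 − (1+r)^(−18) = 0.331004465.
P = 16.9436 / 0.331004465 ≈ 51.19.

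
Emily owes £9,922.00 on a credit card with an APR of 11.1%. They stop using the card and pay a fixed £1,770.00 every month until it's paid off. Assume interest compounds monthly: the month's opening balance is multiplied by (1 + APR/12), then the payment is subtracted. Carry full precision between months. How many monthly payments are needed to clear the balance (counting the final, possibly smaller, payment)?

6 payments

Monthly rate r = 11.1%/12 = 0.925% = 0.00925.
Recurrence: B ← B·(1+r) − £1,770.00.
Month 1: interest £91.78; balance after payment £8,243.78.
Month 2: interest £76.25; balance after payment £6,550.03.
Month 3: interest £60.59; balance after payment £4,840.62.
Month 4: interest £44.78; balance after payment £3,115.40.
Month 5: interest £28.82; balance after payment £1,374.21.
Month 6: interest £12.71; balance after payment £0.00.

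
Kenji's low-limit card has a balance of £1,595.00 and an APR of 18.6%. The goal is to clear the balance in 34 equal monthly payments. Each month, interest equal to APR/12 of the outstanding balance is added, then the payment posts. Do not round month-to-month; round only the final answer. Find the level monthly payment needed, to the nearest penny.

£60.71

Monthly rate r = 18.6%/12 = 1.55% = 0.0155.
Level-payment amortization: P = B₀·r / (1 − (1+r)^(−n)) = 1595.00·0.0155 / (1 − 1.0155^(−34)).
Denominator 1 − (1+r)^(−34) = 0.407235131.
P = 24.7225 / 0.407235131 ≈ 60.71.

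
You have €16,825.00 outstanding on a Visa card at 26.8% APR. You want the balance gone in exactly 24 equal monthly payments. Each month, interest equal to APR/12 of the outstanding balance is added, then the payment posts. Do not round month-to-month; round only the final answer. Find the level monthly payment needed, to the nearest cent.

Monthly rate r = 26.8%/12 = 2.23333% = 0.0223333.
Level-payment amortization: P = B₀·r / (1 − (1+r)^(−n)) = 16825.00·0.0223333 / (1 − 1.02233^(−24)).
Denominator 1 − (1+r)^(−24) = 0.41145525.
P = 375.758 / 0.41145525 ≈ 913.24.

€913.24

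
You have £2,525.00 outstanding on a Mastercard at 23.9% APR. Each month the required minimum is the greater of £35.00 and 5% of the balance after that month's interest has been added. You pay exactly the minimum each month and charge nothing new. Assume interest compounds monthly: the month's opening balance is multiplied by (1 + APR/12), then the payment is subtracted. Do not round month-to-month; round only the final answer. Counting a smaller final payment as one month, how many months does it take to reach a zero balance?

67 months

Monthly rate r = 23.9%/12 = 1.99167% = 0.0199167.
While 5% of the post-interest balance exceeds £35.00, each month B ← (B·(1+r))·(1 − 0.05), i.e. B shrinks by the factor (1+r)·0.95 = 0.96892.
This holds for months 1–42. Entering month 43 the balance is £670.46; 5% of the post-interest balance is now below £35.00, so the flat £35.00 minimum applies from here.
From month 43 a fixed £35.00 at rate r clears £670.46 in 25 more payments. Total: 42 + 25 = 67 months.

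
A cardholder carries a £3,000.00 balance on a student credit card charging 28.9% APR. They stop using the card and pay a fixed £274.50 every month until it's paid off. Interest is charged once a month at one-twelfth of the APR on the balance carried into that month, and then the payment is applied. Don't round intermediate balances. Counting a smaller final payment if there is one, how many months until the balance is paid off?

13 months

Monthly rate r = 28.9%/12 = 2.40833% = 0.0240833.
Recurrence: B ← B·(1+r) − £274.50.
Month 1: interest £72.25; balance after payment £2,797.75.
Month 2: interest £67.38; balance after payment £2,590.63.
Closed form: n = −ln(1 − rB₀/P)/ln(1+r) = −ln(0.73679)/ln(1.02408) ≈ 12.835, so the balance reaches zero during payment 13.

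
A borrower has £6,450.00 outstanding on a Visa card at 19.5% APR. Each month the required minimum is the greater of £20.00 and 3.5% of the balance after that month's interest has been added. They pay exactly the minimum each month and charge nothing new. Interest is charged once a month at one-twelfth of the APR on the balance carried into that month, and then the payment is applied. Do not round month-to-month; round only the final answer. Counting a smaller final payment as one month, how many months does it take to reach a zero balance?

163 months

Monthly rate r = 19.5%/12 = 1.625% = 0.01625.
While 3.5% of the post-interest balance exceeds £20.00, each month B ← (B·(1+r))·(1 − 0.035), i.e. B shrinks by the factor (1+r)·0.965 = 0.98068.
This holds for months 1–126. Entering month 127 the balance is £552.17; 3.5% of the post-interest balance is now below £20.00, so the flat £20.00 minimum applies from here.
From month 127 a fixed £20.00 at rate r clears £552.17 in 37 more payments. Total: 126 + 37 = 163 months.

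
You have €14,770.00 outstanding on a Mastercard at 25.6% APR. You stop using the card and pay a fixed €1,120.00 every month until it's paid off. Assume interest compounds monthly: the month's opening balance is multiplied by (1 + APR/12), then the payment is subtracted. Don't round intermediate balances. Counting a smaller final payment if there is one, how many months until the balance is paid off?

16 payments

Monthly rate r = 25.6%/12 = 2.13333% = 0.0213333.
Recurrence: B ← B·(1+r) − €1,120.00.
Month 1: interest €315.09; balance after payment €13,965.09.
Month 2: interest €297.92; balance after payment €13,143.02.
Closed form: n = −ln(1 − rB₀/P)/ln(1+r) = −ln(0.71867)/ln(1.02133) ≈ 15.650, so the balance reaches zero during payment 16.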